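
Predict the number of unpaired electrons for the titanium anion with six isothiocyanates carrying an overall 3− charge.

Ligand charges: each isothiocyanate is −1. With an overall charge of −3 the titanium centre must be in the +3 oxidation state.
Group 4 minus oxidation state 3 gives a d¹ configuration.
In an octahedral field the d¹ configuration is t₂g¹e_g⁰ (only one arrangement possible), giving 1 unpaired electron.

1 unpaired electron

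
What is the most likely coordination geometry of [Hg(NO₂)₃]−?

trigonal planar

Each nitro (N-bound nitrite) is −1; balancing the −1 overall charge requires Hg(II).
Hg sits in group 12, so the d-electron count is 12 − 2 = 10.
With 3 monodentate ligands the coordination number is 3.
Three ligands around a d¹⁰ centre minimise repulsion in a trigonal-planar arrangement.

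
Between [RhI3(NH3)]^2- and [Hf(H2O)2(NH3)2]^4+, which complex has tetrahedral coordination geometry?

[Hf(H2O)2(NH3)2]^4+

For [RhI3(NH3)]^2-: Each iodide is −1; ammonia is neutral; balancing the −2 overall charge requires Rh(I). Rhodium is a group-9 element; Rh(I) is therefore d⁸. A 4d d⁸ ion has a large crystal-field splitting; square planar leaves the high-energy d_{x²−y²} orbital empty and maximises CFSE. → square planar.
For [Hf(H2O)2(NH3)2]^4+: Water is neutral; ammonia is neutral; balancing the +4 overall charge requires Hf(IV). Group 4 minus oxidation state 4 gives a d⁰ configuration. A d⁰ ion has no crystal-field stabilisation preference between square planar and tetrahedral, so four ligands adopt the sterically favoured tetrahedral geometry. → tetrahedral.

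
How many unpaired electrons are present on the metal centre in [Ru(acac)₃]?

1 unpaired electron

Ligand charges: each acetylacetonate is −1. With an overall charge of 0 the ruthenium centre must be in the +3 oxidation state.
Group 8 minus oxidation state 3 gives a d⁵ configuration.
Counting donor atoms: 3×acetylacetonate (bidentate) → 6 donors. Coordination number = 6.
The spin state decides the count: a 4d ion has a large Δₒ and is invariably low-spin.
An octahedral low-spin d⁵ ion is t₂g⁵e_g⁰, giving 1 unpaired electron.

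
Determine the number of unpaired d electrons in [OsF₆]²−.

Ligand charges: each fluoride is −1. With an overall charge of −2 the osmium centre must be in the +4 oxidation state.
Os sits in group 8, so the d-electron count is 8 − 4 = 4.
The spin state decides the count: a 5d ion has a large Δₒ and is invariably low-spin.
An octahedral low-spin d⁴ ion is t₂g⁴e_g⁰, giving 2 unpaired electrons.

2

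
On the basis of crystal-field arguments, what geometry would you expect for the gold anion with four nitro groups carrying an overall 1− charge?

Summing ligand charges against the −1 overall charge gives an oxidation state of +3 for gold.
Gold is a group-11 element; Au(III) is therefore d⁸.
Coordination number: 4.
A 5d d⁸ ion has a large crystal-field splitting; square planar leaves the high-energy d_{x²−y²} orbital empty and maximises CFSE.

square planar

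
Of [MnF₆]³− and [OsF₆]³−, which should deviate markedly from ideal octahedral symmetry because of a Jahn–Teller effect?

[MnF₆]³−

[MnF₆]³−: Each fluoride is −1; balancing the −3 overall charge requires Mn(III). Group 7 minus oxidation state 3 gives a d⁴ configuration. Fluoride is a weak-field ligand for a first-row metal, so the complex is high-spin. The t₂g³e_g¹ (high-spin) configuration has an unevenly filled e_g set; the Jahn–Teller theorem predicts a tetragonal distortion (typically axial elongation) to lift the degeneracy.
[OsF₆]³−: Ligand charges: each fluoride is −1. With an overall charge of −3 the osmium centre must be in the +3 oxidation state. Group 8 minus oxidation state 3 gives a d⁵ configuration. A 5d ion has a large Δₒ and is invariably low-spin. The d⁵ configuration leaves the e_g set evenly filled (or empty) — no strong Jahn–Teller driving force.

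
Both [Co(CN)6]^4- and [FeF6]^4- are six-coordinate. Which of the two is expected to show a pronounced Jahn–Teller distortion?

[Co(CN)6]^4-: Each cyanide is −1; balancing the −4 overall charge requires Co(II). Group 9 minus oxidation state 2 gives a d⁷ configuration. Cyanide is a strong-field ligand (high in the spectrochemical series) for a first-row metal, so the complex is low-spin. The t₂g⁶e_g¹ (low-spin) configuration has an unevenly filled e_g set; the Jahn–Teller theorem predicts a tetragonal distortion (typically axial elongation) to lift the degeneracy.
[FeF6]^4-: Summing ligand charges against the −4 overall charge gives an oxidation state of +2 for iron. Fe sits in group 8, so the d-electron count is 8 − 2 = 6. Fluoride is a weak-field ligand for a first-row metal, so the complex is high-spin. The d⁶ configuration leaves the e_g set evenly filled (or empty) — no strong Jahn–Teller driving force.

[Co(CN)6]^4-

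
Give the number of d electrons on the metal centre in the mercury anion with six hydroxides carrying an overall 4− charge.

Each hydroxide is −1; balancing the −4 overall charge requires Hg(II).
Hg sits in group 12, so the d-electron count is 12 − 2 = 10.

d10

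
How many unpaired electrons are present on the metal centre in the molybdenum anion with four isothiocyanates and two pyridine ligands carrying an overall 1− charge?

3

Each isothiocyanate is −1; pyridine is neutral; balancing the −1 overall charge requires Mo(III).
Mo sits in group 6, so the d-electron count is 6 − 3 = 3.
In an octahedral field the d³ configuration is t₂g³e_g⁰ (only one arrangement possible), giving 3 unpaired electrons.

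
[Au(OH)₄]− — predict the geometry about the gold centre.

Summing ligand charges against the −1 overall charge gives an oxidation state of +3 for gold.
Au sits in group 11, so the d-electron count is 11 − 3 = 8.
With 4 monodentate ligands the coordination number is 4.
A 5d d⁸ ion has a large crystal-field splitting; square planar leaves the high-energy d_{x²−y²} orbital empty and maximises CFSE.

square planar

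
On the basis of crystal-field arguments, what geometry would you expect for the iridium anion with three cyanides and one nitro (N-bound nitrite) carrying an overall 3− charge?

square planar

Each cyanide is −1; each nitro (N-bound nitrite) is −1; balancing the −3 overall charge requires Ir(I).
Ir sits in group 9, so the d-electron count is 9 − 1 = 8.
With 4 monodentate ligands the coordination number is 4.
A 5d d⁸ ion has a large crystal-field splitting; square planar leaves the high-energy d_{x²−y²} orbital empty and maximises CFSE.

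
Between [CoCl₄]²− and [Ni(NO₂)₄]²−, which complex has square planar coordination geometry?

For [CoCl₄]²−: Each chloride is −1; balancing the −2 overall charge requires Co(II). Group 9 minus oxidation state 2 gives a d⁷ configuration. For a high-spin 3d d⁷ ion with weak-field ligands the small Δₜ gives little square-planar CFSE advantage, so four ligands adopt the sterically favoured tetrahedral geometry. → tetrahedral.
For [Ni(NO₂)₄]²−: Summing ligand charges against the −2 overall charge gives an oxidation state of +2 for nickel. Ni sits in group 10, so the d-electron count is 10 − 2 = 8. Nitro (N-bound nitrite) is a strong-field ligand (high in the spectrochemical series). A 3d d⁸ ion with strong-field ligands gains enough CFSE to favour square planar over tetrahedral. → square planar.

[Ni(NO₂)₄]²−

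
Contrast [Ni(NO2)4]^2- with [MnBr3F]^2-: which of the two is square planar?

[Ni(NO2)4]^2-

For [Ni(NO2)4]^2-: Each nitro (N-bound nitrite) is −1; balancing the −2 overall charge requires Ni(II). Ni sits in group 10, so the d-electron count is 10 − 2 = 8. Nitro (N-bound nitrite) is a strong-field ligand (high in the spectrochemical series). A 3d d⁸ ion with strong-field ligands gains enough CFSE to favour square planar over tetrahedral. → square planar.
For [MnBr3F]^2-: Summing ligand charges against the −2 overall charge gives an oxidation state of +2 for manganese. Manganese is a group-7 element; Mn(II) is therefore d⁵. A high-spin d⁵ ion has zero CFSE in either geometry, so four ligands adopt the sterically favoured tetrahedral geometry. → tetrahedral.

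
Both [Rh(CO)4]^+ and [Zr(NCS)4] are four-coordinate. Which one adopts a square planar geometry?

[Rh(CO)4]^+

For [Rh(CO)4]^+: Carbonyl is neutral; balancing the +1 overall charge requires Rh(I). Rhodium is a group-9 element; Rh(I) is therefore d⁸. A 4d d⁸ ion has a large crystal-field splitting; square planar leaves the high-energy d_{x²−y²} orbital empty and maximises CFSE. → square planar.
For [Zr(NCS)4]: Summing ligand charges against the 0 overall charge gives an oxidation state of +4 for zirconium. Group 4 minus oxidation state 4 gives a d⁰ configuration. A d⁰ ion has no crystal-field stabilisation preference between square planar and tetrahedral, so four ligands adopt the sterically favoured tetrahedral geometry. → tetrahedral.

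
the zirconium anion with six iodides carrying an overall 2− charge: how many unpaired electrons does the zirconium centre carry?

Each iodide is −1; balancing the −2 overall charge requires Zr(IV).
Group 4 minus oxidation state 4 gives a d⁰ configuration.
In an octahedral field the d⁰ configuration is t₂g⁰e_g⁰, giving 0 unpaired electrons.

0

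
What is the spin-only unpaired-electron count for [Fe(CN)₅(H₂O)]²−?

Each cyanide is −1; water is neutral; balancing the −2 overall charge requires Fe(III).
Fe sits in group 8, so the d-electron count is 8 − 3 = 5.
The spin state decides the count: Cyanide is a strong-field ligand (high in the spectrochemical series) for a first-row metal, so the complex is low-spin.
An octahedral low-spin d⁵ ion is t₂g⁵e_g⁰, giving 1 unpaired electron.

1 unpaired electron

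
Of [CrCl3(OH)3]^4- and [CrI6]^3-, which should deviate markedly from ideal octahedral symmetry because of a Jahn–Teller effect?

[CrCl3(OH)3]^4-: Summing ligand charges against the −4 overall charge gives an oxidation state of +2 for chromium. Cr sits in group 6, so the d-electron count is 6 − 2 = 4. Chloride and hydroxide are weak-field ligands for a first-row metal, so the complex is high-spin. The t₂g³e_g¹ (high-spin) configuration has an unevenly filled e_g set; the Jahn–Teller theorem predicts a tetragonal distortion (typically axial elongation) to lift the degeneracy.
[CrI6]^3-: Ligand charges: each iodide is −1. With an overall charge of −3 the chromium centre must be in the +3 oxidation state. Cr sits in group 6, so the d-electron count is 6 − 3 = 3. The d³ configuration leaves the e_g set evenly filled (or empty) — no strong Jahn–Teller driving force.

[CrCl3(OH)3]^4-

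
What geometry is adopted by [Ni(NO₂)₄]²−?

Summing ligand charges against the −2 overall charge gives an oxidation state of +2 for nickel.
Ni sits in group 10, so the d-electron count is 10 − 2 = 8.
With 4 monodentate ligands the coordination number is 4.
Nitro (N-bound nitrite) is a strong-field ligand (high in the spectrochemical series).
A 3d d⁸ ion with strong-field ligands gains enough CFSE to favour square planar over tetrahedral.

square planar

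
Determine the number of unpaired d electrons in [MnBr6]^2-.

Ligand charges: each bromide is −1. With an overall charge of −2 the manganese centre must be in the +4 oxidation state.
Group 7 minus oxidation state 4 gives a d³ configuration.
In an octahedral field the d³ configuration is t₂g³e_g⁰ (only one arrangement possible), giving 3 unpaired electrons.

3 unpaired electrons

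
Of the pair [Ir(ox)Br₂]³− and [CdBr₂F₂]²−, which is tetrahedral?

For [Ir(ox)Br₂]³−: Ligand charges: each oxalate is −2; each bromide is −1. With an overall charge of −3 the iridium centre must be in the +1 oxidation state. Ir sits in group 9, so the d-electron count is 9 − 1 = 8. A 5d d⁸ ion has a large crystal-field splitting; square planar leaves the high-energy d_{x²−y²} orbital empty and maximises CFSE. → square planar.
For [CdBr₂F₂]²−: Ligand charges: each bromide is −1; each fluoride is −1. With an overall charge of −2 the cadmium centre must be in the +2 oxidation state. Group 12 minus oxidation state 2 gives a d¹⁰ configuration. A d¹⁰ ion has no crystal-field stabilisation preference between square planar and tetrahedral, so four ligands adopt the sterically favoured tetrahedral geometry. → tetrahedral.

[CdBr₂F₂]²−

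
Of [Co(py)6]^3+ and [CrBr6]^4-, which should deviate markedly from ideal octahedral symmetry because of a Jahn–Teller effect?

[CrBr6]^4-

[Co(py)6]^3+: Ligand charges: pyridine is neutral. With an overall charge of +3 the cobalt centre must be in the +3 oxidation state. Co sits in group 9, so the d-electron count is 9 − 3 = 6. Co(III) has an exceptionally large octahedral splitting and is low-spin with essentially every ligand except fluoride. The d⁶ configuration leaves the e_g set evenly filled (or empty) — no strong Jahn–Teller driving force.
[CrBr6]^4-: Summing ligand charges against the −4 overall charge gives an oxidation state of +2 for chromium. Cr sits in group 6, so the d-electron count is 6 − 2 = 4. Bromide is a weak-field ligand for a first-row metal, so the complex is high-spin. The t₂g³e_g¹ (high-spin) configuration has an unevenly filled e_g set; the Jahn–Teller theorem predicts a tetragonal distortion (typically axial elongation) to lift the degeneracy.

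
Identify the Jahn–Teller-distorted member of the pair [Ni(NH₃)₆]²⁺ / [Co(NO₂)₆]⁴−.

[Ni(NH₃)₆]²⁺: Ligand charges: ammonia is neutral. With an overall charge of +2 the nickel centre must be in the +2 oxidation state. Ni sits in group 10, so the d-electron count is 10 − 2 = 8. The d⁸ configuration leaves the e_g set evenly filled (or empty) — no strong Jahn–Teller driving force.
[Co(NO₂)₆]⁴−: Ligand charges: each nitro (N-bound nitrite) is −1. With an overall charge of −4 the cobalt centre must be in the +2 oxidation state. Co sits in group 9, so the d-electron count is 9 − 2 = 7. Nitro (N-bound nitrite) is a strong-field ligand (high in the spectrochemical series) for a first-row metal, so the complex is low-spin. The t₂g⁶e_g¹ (low-spin) configuration has an unevenly filled e_g set; the Jahn–Teller theorem predicts a tetragonal distortion (typically axial elongation) to lift the degeneracy.

[Co(NO₂)₆]⁴−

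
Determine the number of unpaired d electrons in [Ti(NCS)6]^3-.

1

Summing ligand charges against the −3 overall charge gives an oxidation state of +3 for titanium.
Ti sits in group 4, so the d-electron count is 4 − 3 = 1.
In an octahedral field the d¹ configuration is t₂g¹e_g⁰ (only one arrangement possible), giving 1 unpaired electron.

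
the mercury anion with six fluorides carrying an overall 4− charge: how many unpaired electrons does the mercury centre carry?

0 unpaired electrons

Summing ligand charges against the −4 overall charge gives an oxidation state of +2 for mercury.
Group 12 minus oxidation state 2 gives a d¹⁰ configuration.
In an octahedral field the d¹⁰ configuration is t₂g⁶e_g⁴, giving 0 unpaired electrons.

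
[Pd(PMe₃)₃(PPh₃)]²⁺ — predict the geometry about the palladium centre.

Trimethylphosphine is neutral; triphenylphosphine is neutral; balancing the +2 overall charge requires Pd(II).
Group 10 minus oxidation state 2 gives a d⁸ configuration.
With 4 monodentate ligands the coordination number is 4.
A 4d d⁸ ion has a large crystal-field splitting; square planar leaves the high-energy d_{x²−y²} orbital empty and maximises CFSE.

square planar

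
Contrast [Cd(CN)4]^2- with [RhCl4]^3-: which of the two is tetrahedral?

For [Cd(CN)4]^2-: Each cyanide is −1; balancing the −2 overall charge requires Cd(II). Cd sits in group 12, so the d-electron count is 12 − 2 = 10. A d¹⁰ ion has no crystal-field stabilisation preference between square planar and tetrahedral, so four ligands adopt the sterically favoured tetrahedral geometry. → tetrahedral.
For [RhCl4]^3-: Each chloride is −1; balancing the −3 overall charge requires Rh(I). Rhodium is a group-9 element; Rh(I) is therefore d⁸. A 4d d⁸ ion has a large crystal-field splitting; square planar leaves the high-energy d_{x²−y²} orbital empty and maximises CFSE. → square planar.

[Cd(CN)4]^2-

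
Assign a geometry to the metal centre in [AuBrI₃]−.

Each bromide is −1; each iodide is −1; balancing the −1 overall charge requires Au(III).
Group 11 minus oxidation state 3 gives a d⁸ configuration.
Coordination number: 4.
A 5d d⁸ ion has a large crystal-field splitting; square planar leaves the high-energy d_{x²−y²} orbital empty and maximises CFSE.

square planar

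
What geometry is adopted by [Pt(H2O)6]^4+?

Summing ligand charges against the +4 overall charge gives an oxidation state of +4 for platinum.
Pt sits in group 10, so the d-electron count is 10 − 4 = 6.
Coordination number: 6.
Six donors around a single metal centre give an octahedral coordination sphere.

octahedral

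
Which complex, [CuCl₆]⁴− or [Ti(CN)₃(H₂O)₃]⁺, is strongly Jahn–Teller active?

[CuCl₆]⁴−: Summing ligand charges against the −4 overall charge gives an oxidation state of +2 for copper. Group 11 minus oxidation state 2 gives a d⁹ configuration. The t₂g⁶e_g³ configuration has an unevenly filled e_g set; the Jahn–Teller theorem predicts a tetragonal distortion (typically axial elongation) to lift the degeneracy.
[Ti(CN)₃(H₂O)₃]⁺: Each cyanide is −1; water is neutral; balancing the +1 overall charge requires Ti(IV). Titanium is a group-4 element; Ti(IV) is therefore d⁰. The d⁰ configuration leaves the e_g set evenly filled (or empty) — no strong Jahn–Teller driving force.

[CuCl₆]⁴−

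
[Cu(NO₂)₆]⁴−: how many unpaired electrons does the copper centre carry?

1 unpaired electron

Ligand charges: each nitro (N-bound nitrite) is −1. With an overall charge of −4 the copper centre must be in the +2 oxidation state.
Group 11 minus oxidation state 2 gives a d⁹ configuration.
In an octahedral field the d⁹ configuration is t₂g⁶e_g³ (only one arrangement possible), giving 1 unpaired electron.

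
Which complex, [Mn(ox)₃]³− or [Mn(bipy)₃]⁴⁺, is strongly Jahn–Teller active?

[Mn(ox)₃]³−

[Mn(ox)₃]³−: Summing ligand charges against the −3 overall charge gives an oxidation state of +3 for manganese. Mn sits in group 7, so the d-electron count is 7 − 3 = 4. Oxalate is a weak-field ligand for a first-row metal, so the complex is high-spin. The t₂g³e_g¹ (high-spin) configuration has an unevenly filled e_g set; the Jahn–Teller theorem predicts a tetragonal distortion (typically axial elongation) to lift the degeneracy.
[Mn(bipy)₃]⁴⁺: 2,2′-bipyridine is neutral; balancing the +4 overall charge requires Mn(IV). Mn sits in group 7, so the d-electron count is 7 − 4 = 3. The d³ configuration leaves the e_g set evenly filled (or empty) — no strong Jahn–Teller driving force.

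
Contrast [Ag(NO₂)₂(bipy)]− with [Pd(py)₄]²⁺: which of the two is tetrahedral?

[Ag(NO₂)₂(bipy)]−

For [Ag(NO₂)₂(bipy)]−: Summing ligand charges against the −1 overall charge gives an oxidation state of +1 for silver. Silver is a group-11 element; Ag(I) is therefore d¹⁰. A d¹⁰ ion has no crystal-field stabilisation preference between square planar and tetrahedral, so four ligands adopt the sterically favoured tetrahedral geometry. → tetrahedral.
For [Pd(py)₄]²⁺: Ligand charges: pyridine is neutral. With an overall charge of +2 the palladium centre must be in the +2 oxidation state. Pd sits in group 10, so the d-electron count is 10 − 2 = 8. A 4d d⁸ ion has a large crystal-field splitting; square planar leaves the high-energy d_{x²−y²} orbital empty and maximises CFSE. → square planar.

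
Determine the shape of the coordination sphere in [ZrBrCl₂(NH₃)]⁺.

tetrahedral

Each bromide is −1; each chloride is −1; ammonia is neutral; balancing the +1 overall charge requires Zr(IV).
Zirconium is a group-4 element; Zr(IV) is therefore d⁰.
With 4 monodentate ligands the coordination number is 4.
A d⁰ ion has no crystal-field stabilisation preference between square planar and tetrahedral, so four ligands adopt the sterically favoured tetrahedral geometry.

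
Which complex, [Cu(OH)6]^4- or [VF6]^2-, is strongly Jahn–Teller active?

[Cu(OH)6]^4-: Ligand charges: each hydroxide is −1. With an overall charge of −4 the copper centre must be in the +2 oxidation state. Copper is a group-11 element; Cu(II) is therefore d⁹. The t₂g⁶e_g³ configuration has an unevenly filled e_g set; the Jahn–Teller theorem predicts a tetragonal distortion (typically axial elongation) to lift the degeneracy.
[VF6]^2-: Ligand charges: each fluoride is −1. With an overall charge of −2 the vanadium centre must be in the +4 oxidation state. Vanadium is a group-5 element; V(IV) is therefore d¹. The d¹ configuration leaves the e_g set evenly filled (or empty) — no strong Jahn–Teller driving force.

[Cu(OH)6]^4-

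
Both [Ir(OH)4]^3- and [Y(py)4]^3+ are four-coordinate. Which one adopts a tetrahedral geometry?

[Y(py)4]^3+

For [Ir(OH)4]^3-: Summing ligand charges against the −3 overall charge gives an oxidation state of +1 for iridium. Group 9 minus oxidation state 1 gives a d⁸ configuration. A 5d d⁸ ion has a large crystal-field splitting; square planar leaves the high-energy d_{x²−y²} orbital empty and maximises CFSE. → square planar.
For [Y(py)4]^3+: Ligand charges: pyridine is neutral. With an overall charge of +3 the yttrium centre must be in the +3 oxidation state. Group 3 minus oxidation state 3 gives a d⁰ configuration. A d⁰ ion has no crystal-field stabilisation preference between square planar and tetrahedral, so four ligands adopt the sterically favoured tetrahedral geometry. → tetrahedral.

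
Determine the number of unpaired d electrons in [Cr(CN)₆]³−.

Ligand charges: each cyanide is −1. With an overall charge of −3 the chromium centre must be in the +3 oxidation state.
Chromium is a group-6 element; Cr(III) is therefore d³.
In an octahedral field the d³ configuration is t₂g³e_g⁰ (only one arrangement possible), giving 3 unpaired electrons.

3 unpaired electrons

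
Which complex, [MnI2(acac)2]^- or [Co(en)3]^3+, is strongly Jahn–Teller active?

[MnI2(acac)2]^-: Ligand charges: each iodide is −1; each acetylacetonate is −1. With an overall charge of −1 the manganese centre must be in the +3 oxidation state. Manganese is a group-7 element; Mn(III) is therefore d⁴. Acetylacetonate and iodide are weak-field ligands for a first-row metal, so the complex is high-spin. The t₂g³e_g¹ (high-spin) configuration has an unevenly filled e_g set; the Jahn–Teller theorem predicts a tetragonal distortion (typically axial elongation) to lift the degeneracy.
[Co(en)3]^3+: Ethylenediamine is neutral; balancing the +3 overall charge requires Co(III). Cobalt is a group-9 element; Co(III) is therefore d⁶. Co(III) has an exceptionally large octahedral splitting and is low-spin with essentially every ligand except fluoride. The d⁶ configuration leaves the e_g set evenly filled (or empty) — no strong Jahn–Teller driving force.

[MnI2(acac)2]^-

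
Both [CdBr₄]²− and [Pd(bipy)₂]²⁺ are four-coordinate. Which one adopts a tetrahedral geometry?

[CdBr₄]²−

For [CdBr₄]²−: Ligand charges: each bromide is −1. With an overall charge of −2 the cadmium centre must be in the +2 oxidation state. Cadmium is a group-12 element; Cd(II) is therefore d¹⁰. A d¹⁰ ion has no crystal-field stabilisation preference between square planar and tetrahedral, so four ligands adopt the sterically favoured tetrahedral geometry. → tetrahedral.
For [Pd(bipy)₂]²⁺: 2,2′-bipyridine is neutral; balancing the +2 overall charge requires Pd(II). Pd sits in group 10, so the d-electron count is 10 − 2 = 8. A 4d d⁸ ion has a large crystal-field splitting; square planar leaves the high-energy d_{x²−y²} orbital empty and maximises CFSE. → square planar.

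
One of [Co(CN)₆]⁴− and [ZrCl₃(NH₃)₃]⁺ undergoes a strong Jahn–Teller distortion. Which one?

[Co(CN)₆]⁴−: Each cyanide is −1; balancing the −4 overall charge requires Co(II). Cobalt is a group-9 element; Co(II) is therefore d⁷. Cyanide is a strong-field ligand (high in the spectrochemical series) for a first-row metal, so the complex is low-spin. The t₂g⁶e_g¹ (low-spin) configuration has an unevenly filled e_g set; the Jahn–Teller theorem predicts a tetragonal distortion (typically axial elongation) to lift the degeneracy.
[ZrCl₃(NH₃)₃]⁺: Each chloride is −1; ammonia is neutral; balancing the +1 overall charge requires Zr(IV). Zirconium is a group-4 element; Zr(IV) is therefore d⁰. The d⁰ configuration leaves the e_g set evenly filled (or empty) — no strong Jahn–Teller driving force.

[Co(CN)₆]⁴−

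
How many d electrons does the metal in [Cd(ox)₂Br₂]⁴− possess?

d10

Ligand charges: each oxalate is −2; each bromide is −1. With an overall charge of −4 the cadmium centre must be in the +2 oxidation state.
Group 12 minus oxidation state 2 gives a d¹⁰ configuration.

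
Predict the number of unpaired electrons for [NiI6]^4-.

2

Ligand charges: each iodide is −1. With an overall charge of −4 the nickel centre must be in the +2 oxidation state.
Nickel is a group-10 element; Ni(II) is therefore d⁸.
In an octahedral field the d⁸ configuration is t₂g⁶e_g² (only one arrangement possible), giving 2 unpaired electrons.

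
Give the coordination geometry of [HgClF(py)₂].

Ligand charges: each chloride is −1; each fluoride is −1; pyridine is neutral. With an overall charge of 0 the mercury centre must be in the +2 oxidation state.
Mercury is a group-12 element; Hg(II) is therefore d¹⁰.
Coordination number: 4.
A d¹⁰ ion has no crystal-field stabilisation preference between square planar and tetrahedral, so four ligands adopt the sterically favoured tetrahedral geometry.

tetrahedral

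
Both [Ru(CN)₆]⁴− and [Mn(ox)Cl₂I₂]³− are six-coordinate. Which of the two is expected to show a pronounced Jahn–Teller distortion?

[Ru(CN)₆]⁴−: Each cyanide is −1; balancing the −4 overall charge requires Ru(II). Ru sits in group 8, so the d-electron count is 8 − 2 = 6. A 4d ion has a large Δₒ and is invariably low-spin. The d⁶ configuration leaves the e_g set evenly filled (or empty) — no strong Jahn–Teller driving force.
[Mn(ox)Cl₂I₂]³−: Summing ligand charges against the −3 overall charge gives an oxidation state of +3 for manganese. Mn sits in group 7, so the d-electron count is 7 − 3 = 4. Chloride, iodide, and oxalate are weak-field ligands for a first-row metal, so the complex is high-spin. The t₂g³e_g¹ (high-spin) configuration has an unevenly filled e_g set; the Jahn–Teller theorem predicts a tetragonal distortion (typically axial elongation) to lift the degeneracy.

[Mn(ox)Cl₂I₂]³−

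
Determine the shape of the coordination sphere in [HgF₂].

linear

Each fluoride is −1; balancing the 0 overall charge requires Hg(II).
Mercury is a group-12 element; Hg(II) is therefore d¹⁰.
With 2 monodentate ligands the coordination number is 2.
A d¹⁰ ion with only two ligands adopts a linear arrangement (sp hybridisation; no CFSE preference).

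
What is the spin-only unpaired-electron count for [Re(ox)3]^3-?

Ligand charges: each oxalate is −2. With an overall charge of −3 the rhenium centre must be in the +3 oxidation state.
Group 7 minus oxidation state 3 gives a d⁴ configuration.
Counting donor atoms: 3×oxalate (bidentate) → 6 donors. Coordination number = 6.
The spin state decides the count: a 5d ion has a large Δₒ and is invariably low-spin.
An octahedral low-spin d⁴ ion is t₂g⁴e_g⁰, giving 2 unpaired electrons.

2 unpaired electrons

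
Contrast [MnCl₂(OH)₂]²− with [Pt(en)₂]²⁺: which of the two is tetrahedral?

[MnCl₂(OH)₂]²−

For [MnCl₂(OH)₂]²−: Each chloride is −1; each hydroxide is −1; balancing the −2 overall charge requires Mn(II). Manganese is a group-7 element; Mn(II) is therefore d⁵. A high-spin d⁵ ion has zero CFSE in either geometry, so four ligands adopt the sterically favoured tetrahedral geometry. → tetrahedral.
For [Pt(en)₂]²⁺: Summing ligand charges against the +2 overall charge gives an oxidation state of +2 for platinum. Pt sits in group 10, so the d-electron count is 10 − 2 = 8. A 5d d⁸ ion has a large crystal-field splitting; square planar leaves the high-energy d_{x²−y²} orbital empty and maximises CFSE. → square planar.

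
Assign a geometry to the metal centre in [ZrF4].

Each fluoride is −1; balancing the 0 overall charge requires Zr(IV).
Zr sits in group 4, so the d-electron count is 4 − 4 = 0.
Coordination number: 4.
A d⁰ ion has no crystal-field stabilisation preference between square planar and tetrahedral, so four ligands adopt the sterically favoured tetrahedral geometry.

tetrahedral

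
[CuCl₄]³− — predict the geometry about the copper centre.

Each chloride is −1; balancing the −3 overall charge requires Cu(I).
Group 11 minus oxidation state 1 gives a d¹⁰ configuration.
Coordination number: 4.
A d¹⁰ ion has no crystal-field stabilisation preference between square planar and tetrahedral, so four ligands adopt the sterically favoured tetrahedral geometry.

tetrahedral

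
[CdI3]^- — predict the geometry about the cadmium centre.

trigonal planar

Ligand charges: each iodide is −1. With an overall charge of −1 the cadmium centre must be in the +2 oxidation state.
Group 12 minus oxidation state 2 gives a d¹⁰ configuration.
Coordination number: 3.
Three ligands around a d¹⁰ centre minimise repulsion in a trigonal-planar arrangement.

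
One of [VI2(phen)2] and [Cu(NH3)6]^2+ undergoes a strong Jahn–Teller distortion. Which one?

[Cu(NH3)6]^2+

[VI2(phen)2]: Ligand charges: each iodide is −1; 1,10-phenanthroline is neutral. With an overall charge of 0 the vanadium centre must be in the +2 oxidation state. Vanadium is a group-5 element; V(II) is therefore d³. The d³ configuration leaves the e_g set evenly filled (or empty) — no strong Jahn–Teller driving force.
[Cu(NH3)6]^2+: Summing ligand charges against the +2 overall charge gives an oxidation state of +2 for copper. Group 11 minus oxidation state 2 gives a d⁹ configuration. The t₂g⁶e_g³ configuration has an unevenly filled e_g set; the Jahn–Teller theorem predicts a tetragonal distortion (typically axial elongation) to lift the degeneracy.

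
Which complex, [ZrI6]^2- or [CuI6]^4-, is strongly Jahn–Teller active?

[CuI6]^4-

[ZrI6]^2-: Each iodide is −1; balancing the −2 overall charge requires Zr(IV). Group 4 minus oxidation state 4 gives a d⁰ configuration. The d⁰ configuration leaves the e_g set evenly filled (or empty) — no strong Jahn–Teller driving force.
[CuI6]^4-: Ligand charges: each iodide is −1. With an overall charge of −4 the copper centre must be in the +2 oxidation state. Group 11 minus oxidation state 2 gives a d⁹ configuration. The t₂g⁶e_g³ configuration has an unevenly filled e_g set; the Jahn–Teller theorem predicts a tetragonal distortion (typically axial elongation) to lift the degeneracy.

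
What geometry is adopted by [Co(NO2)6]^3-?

Ligand charges: each nitro (N-bound nitrite) is −1. With an overall charge of −3 the cobalt centre must be in the +3 oxidation state.
Cobalt is a group-9 element; Co(III) is therefore d⁶.
With 6 monodentate ligands the coordination number is 6.
Six donors around a single metal centre give an octahedral coordination sphere.

octahedral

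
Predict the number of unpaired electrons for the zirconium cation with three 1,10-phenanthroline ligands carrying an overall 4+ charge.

0 unpaired electrons

Ligand charges: 1,10-phenanthroline is neutral. With an overall charge of +4 the zirconium centre must be in the +4 oxidation state.
Zr sits in group 4, so the d-electron count is 4 − 4 = 0.
Counting donor atoms: 3×1,10-phenanthroline (bidentate) → 6 donors. Coordination number = 6.
In an octahedral field the d⁰ configuration is t₂g⁰e_g⁰, giving 0 unpaired electrons.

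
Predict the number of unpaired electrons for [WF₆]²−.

2

Each fluoride is −1; balancing the −2 overall charge requires W(IV).
Group 6 minus oxidation state 4 gives a d² configuration.
In an octahedral field the d² configuration is t₂g²e_g⁰ (only one arrangement possible), giving 2 unpaired electrons.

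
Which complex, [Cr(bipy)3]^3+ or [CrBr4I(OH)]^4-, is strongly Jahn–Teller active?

[CrBr4I(OH)]^4-

[Cr(bipy)3]^3+: Summing ligand charges against the +3 overall charge gives an oxidation state of +3 for chromium. Cr sits in group 6, so the d-electron count is 6 − 3 = 3. The d³ configuration leaves the e_g set evenly filled (or empty) — no strong Jahn–Teller driving force.
[CrBr4I(OH)]^4-: Summing ligand charges against the −4 overall charge gives an oxidation state of +2 for chromium. Cr sits in group 6, so the d-electron count is 6 − 2 = 4. Bromide, hydroxide, and iodide are weak-field ligands for a first-row metal, so the complex is high-spin. The t₂g³e_g¹ (high-spin) configuration has an unevenly filled e_g set; the Jahn–Teller theorem predicts a tetragonal distortion (typically axial elongation) to lift the degeneracy.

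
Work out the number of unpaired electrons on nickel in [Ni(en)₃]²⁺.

2 unpaired electrons

Ethylenediamine is neutral; balancing the +2 overall charge requires Ni(II).
Group 10 minus oxidation state 2 gives a d⁸ configuration.
Counting donor atoms: 3×ethylenediamine (bidentate) → 6 donors. Coordination number = 6.
In an octahedral field the d⁸ configuration is t₂g⁶e_g² (only one arrangement possible), giving 2 unpaired electrons.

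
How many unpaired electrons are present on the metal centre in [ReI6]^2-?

3

Summing ligand charges against the −2 overall charge gives an oxidation state of +4 for rhenium.
Rhenium is a group-7 element; Re(IV) is therefore d³.
In an octahedral field the d³ configuration is t₂g³e_g⁰ (only one arrangement possible), giving 3 unpaired electrons.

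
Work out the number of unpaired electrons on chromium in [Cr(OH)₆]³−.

Each hydroxide is −1; balancing the −3 overall charge requires Cr(III).
Chromium is a group-6 element; Cr(III) is therefore d³.
In an octahedral field the d³ configuration is t₂g³e_g⁰ (only one arrangement possible), giving 3 unpaired electrons.

3 unpaired electrons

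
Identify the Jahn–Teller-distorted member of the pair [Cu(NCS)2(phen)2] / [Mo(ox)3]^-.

[Cu(NCS)2(phen)2]: Each isothiocyanate is −1; 1,10-phenanthroline is neutral; balancing the 0 overall charge requires Cu(II). Copper is a group-11 element; Cu(II) is therefore d⁹. The t₂g⁶e_g³ configuration has an unevenly filled e_g set; the Jahn–Teller theorem predicts a tetragonal distortion (typically axial elongation) to lift the degeneracy.
[Mo(ox)3]^-: Summing ligand charges against the −1 overall charge gives an oxidation state of +5 for molybdenum. Molybdenum is a group-6 element; Mo(V) is therefore d¹. The d¹ configuration leaves the e_g set evenly filled (or empty) — no strong Jahn–Teller driving force.

[Cu(NCS)2(phen)2]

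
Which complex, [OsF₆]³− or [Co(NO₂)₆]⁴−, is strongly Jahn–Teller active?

[Co(NO₂)₆]⁴−

[OsF₆]³−: Summing ligand charges against the −3 overall charge gives an oxidation state of +3 for osmium. Osmium is a group-8 element; Os(III) is therefore d⁵. A 5d ion has a large Δₒ and is invariably low-spin. The d⁵ configuration leaves the e_g set evenly filled (or empty) — no strong Jahn–Teller driving force.
[Co(NO₂)₆]⁴−: Summing ligand charges against the −4 overall charge gives an oxidation state of +2 for cobalt. Cobalt is a group-9 element; Co(II) is therefore d⁷. Nitro (N-bound nitrite) is a strong-field ligand (high in the spectrochemical series) for a first-row metal, so the complex is low-spin. The t₂g⁶e_g¹ (low-spin) configuration has an unevenly filled e_g set; the Jahn–Teller theorem predicts a tetragonal distortion (typically axial elongation) to lift the degeneracy.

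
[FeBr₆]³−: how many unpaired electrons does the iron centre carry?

Ligand charges: each bromide is −1. With an overall charge of −3 the iron centre must be in the +3 oxidation state.
Fe sits in group 8, so the d-electron count is 8 − 3 = 5.
The spin state decides the count: Bromide is a weak-field ligand for a first-row metal, so the complex is high-spin.
An octahedral high-spin d⁵ ion is t₂g³e_g², giving 5 unpaired electrons.

5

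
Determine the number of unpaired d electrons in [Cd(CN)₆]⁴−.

Summing ligand charges against the −4 overall charge gives an oxidation state of +2 for cadmium.
Cadmium is a group-12 element; Cd(II) is therefore d¹⁰.
In an octahedral field the d¹⁰ configuration is t₂g⁶e_g⁴, giving 0 unpaired electrons.

0 unpaired electrons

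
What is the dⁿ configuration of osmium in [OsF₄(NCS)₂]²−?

d4

Ligand charges: each fluoride is −1; each isothiocyanate is −1. With an overall charge of −2 the osmium centre must be in the +4 oxidation state.
Os sits in group 8, so the d-electron count is 8 − 4 = 4.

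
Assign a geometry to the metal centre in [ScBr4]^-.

Each bromide is −1; balancing the −1 overall charge requires Sc(III).
Sc sits in group 3, so the d-electron count is 3 − 3 = 0.
Coordination number: 4.
A d⁰ ion has no crystal-field stabilisation preference between square planar and tetrahedral, so four ligands adopt the sterically favoured tetrahedral geometry.

tetrahedral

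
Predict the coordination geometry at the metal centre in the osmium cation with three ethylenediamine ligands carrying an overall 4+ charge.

Ligand charges: ethylenediamine is neutral. With an overall charge of +4 the osmium centre must be in the +4 oxidation state.
Group 8 minus oxidation state 4 gives a d⁴ configuration.
Counting donor atoms: 3×ethylenediamine (bidentate) → 6 donors. Coordination number = 6.
Six donors around a single metal centre give an octahedral coordination sphere.

octahedral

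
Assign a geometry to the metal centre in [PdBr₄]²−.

Ligand charges: each bromide is −1. With an overall charge of −2 the palladium centre must be in the +2 oxidation state.
Group 10 minus oxidation state 2 gives a d⁸ configuration.
Coordination number: 4.
A 4d d⁸ ion has a large crystal-field splitting; square planar leaves the high-energy d_{x²−y²} orbital empty and maximises CFSE.

square planar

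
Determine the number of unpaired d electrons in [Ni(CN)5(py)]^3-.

2 unpaired electrons

Ligand charges: each cyanide is −1; pyridine is neutral. With an overall charge of −3 the nickel centre must be in the +2 oxidation state.
Nickel is a group-10 element; Ni(II) is therefore d⁸.
In an octahedral field the d⁸ configuration is t₂g⁶e_g² (only one arrangement possible), giving 2 unpaired electrons.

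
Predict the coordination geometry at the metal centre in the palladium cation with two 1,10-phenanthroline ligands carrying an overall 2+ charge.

Summing ligand charges against the +2 overall charge gives an oxidation state of +2 for palladium.
Pd sits in group 10, so the d-electron count is 10 − 2 = 8.
Counting donor atoms: 2×1,10-phenanthroline (bidentate) → 4 donors. Coordination number = 4.
A 4d d⁸ ion has a large crystal-field splitting; square planar leaves the high-energy d_{x²−y²} orbital empty and maximises CFSE.

square planar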